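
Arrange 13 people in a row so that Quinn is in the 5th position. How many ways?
Fix one position: (13-1)! = 479001600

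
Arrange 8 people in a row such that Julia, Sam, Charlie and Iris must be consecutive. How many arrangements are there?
Treat the 4 as one block: (8-4+1)! × 4! = 120 × 24 = 2880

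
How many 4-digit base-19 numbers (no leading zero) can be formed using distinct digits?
First digit: 18 choices (nonzero). Then descending: 18 × 18 × 17 × 16 = 88128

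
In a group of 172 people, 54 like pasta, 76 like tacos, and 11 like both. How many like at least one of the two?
|A∪B| = |A| + |B| - |A∩B| = 54 + 76 - 11 = 119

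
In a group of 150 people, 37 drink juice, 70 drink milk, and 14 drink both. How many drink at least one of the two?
|A∪B| = |A| + |B| - |A∩B| = 37 + 70 - 14 = 93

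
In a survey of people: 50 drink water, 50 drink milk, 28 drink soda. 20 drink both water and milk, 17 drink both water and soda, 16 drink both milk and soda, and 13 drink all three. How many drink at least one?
|A∪B∪C| = 50+50+28-20-17-16+13 = 88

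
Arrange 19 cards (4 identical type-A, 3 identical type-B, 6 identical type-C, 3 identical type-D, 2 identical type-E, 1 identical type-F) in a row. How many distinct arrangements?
19! / (4! × 3! × 6! × 3! × 2! × 1!) = 97772875200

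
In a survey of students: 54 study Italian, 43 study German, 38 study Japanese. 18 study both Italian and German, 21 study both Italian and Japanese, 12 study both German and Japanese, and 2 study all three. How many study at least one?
|A∪B∪C| = 54+43+38-18-21-12+2 = 86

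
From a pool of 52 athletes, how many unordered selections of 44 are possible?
C(52,44) = 52!/(44!×8!) = 752538150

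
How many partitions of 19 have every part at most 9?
Let r_j(i) = number of partitions of i into parts ≤ j, for i = 0..19. r_1(i) = 1 for all i; r_j(i) = r_{j-1}(i) + r_j(i-j). Rows j = 2..9: ≤2: 1 1 2 2 3 3 4 4 5 5 6 6 7 7 8 8 9 9 10 10; ≤3: 1 1 2 3 4 5 7 8 10 12 14 16 19 21 24 27 30 33 37 40; ≤4: 1 1 2 3 5 6 9 11 15 18 23 27 34 39 47 54 64 72 84 94; ≤5: 1 1 2 3 5 7 10 13 18 23 30 37 47 57 70 84 101 119 141 164; ≤6: 1 1 2 3 5 7 11 14 20 26 35 44 58 71 90 110 136 163 199 235; ≤7: 1 1 2 3 5 7 11 15 21 28 38 49 65 82 105 131 164 201 248 300; ≤8: 1 1 2 3 5 7 11 15 22 29 40 52 70 89 116 146 186 230 288 352; ≤9: 1 1 2 3 5 7 11 15 22 30 41 54 73 94 123 157 201 252 318 393. r_9(19) = 393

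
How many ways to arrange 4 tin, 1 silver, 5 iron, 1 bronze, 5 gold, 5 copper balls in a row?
21! / (4! × 1! × 5! × 1! × 5! × 5!) = 1231938227520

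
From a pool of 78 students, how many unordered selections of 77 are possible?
C(78,77) = 78!/(77!×1!) = 78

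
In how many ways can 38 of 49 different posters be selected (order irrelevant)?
C(49,38) = 49!/(38!×11!) = 29135916264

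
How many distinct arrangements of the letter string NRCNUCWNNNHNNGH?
15! / (2! × 1! × 1! × 1! × 1! × 2! × 7!) = 64864800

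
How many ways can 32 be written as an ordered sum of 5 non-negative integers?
C(32+5-1, 5-1) = C(36, 4) = 58905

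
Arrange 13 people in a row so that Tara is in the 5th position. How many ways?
Fix one position: (13-1)! = 479001600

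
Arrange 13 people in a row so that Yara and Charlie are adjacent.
Treat as block: (13-1)! × 2! = 479001600 × 2 = 958003200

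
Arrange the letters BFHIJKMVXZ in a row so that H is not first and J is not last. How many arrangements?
By inclusion-exclusion: 10! - 2×(10-1)! + (10-2)! = 3628800 - 725760 + 40320 = 2943360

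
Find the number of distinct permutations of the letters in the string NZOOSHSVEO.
10! / (1! × 2! × 1! × 1! × 3! × 1! × 1!) = 302400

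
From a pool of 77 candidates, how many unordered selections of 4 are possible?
C(77,4) = 77!/(4!×73!) = 1353275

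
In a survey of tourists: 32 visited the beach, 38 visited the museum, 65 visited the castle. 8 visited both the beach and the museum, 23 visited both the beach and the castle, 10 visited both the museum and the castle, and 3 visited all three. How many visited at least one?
|A∪B∪C| = 32+38+65-8-23-10+3 = 97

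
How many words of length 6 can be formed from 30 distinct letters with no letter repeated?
P(30,6) = 30!/(30-6)! = 427518000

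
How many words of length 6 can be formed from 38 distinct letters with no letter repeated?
P(38,6) = 38!/(38-6)! = 1987690320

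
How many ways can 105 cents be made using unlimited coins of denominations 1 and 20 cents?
Coefficient of x^105 in 1/(1-x^1) · 1/(1-x^20). Use j coins of 20 for j = 0..⌊105/20⌋ = 5, the rest in 1s: 5 + 1 = 6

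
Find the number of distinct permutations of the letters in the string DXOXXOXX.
8! / (5! × 2! × 1!) = 168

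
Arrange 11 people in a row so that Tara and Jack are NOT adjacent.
Total - adjacent = 11! - (11-1)!×2 = 39916800 - 7257600 = 32659200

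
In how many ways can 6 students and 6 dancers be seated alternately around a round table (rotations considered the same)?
Fix one of the students: (6-1)! ways for the remaining students, × 6! ways for the dancers = 120 × 720 = 86400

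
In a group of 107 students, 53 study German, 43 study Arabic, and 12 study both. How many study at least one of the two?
|A∪B| = |A| + |B| - |A∩B| = 53 + 43 - 12 = 84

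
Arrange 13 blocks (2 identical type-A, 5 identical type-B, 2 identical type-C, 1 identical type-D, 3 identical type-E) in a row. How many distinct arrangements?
13! / (2! × 5! × 2! × 1! × 3!) = 2162160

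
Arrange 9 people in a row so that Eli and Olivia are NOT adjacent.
Total - adjacent = 9! - (9-1)!×2 = 362880 - 80640 = 282240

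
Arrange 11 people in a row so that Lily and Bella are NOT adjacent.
Total - adjacent = 11! - (11-1)!×2 = 39916800 - 7257600 = 32659200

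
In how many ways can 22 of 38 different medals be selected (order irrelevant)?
C(38,22) = 38!/(22!×16!) = 22239974430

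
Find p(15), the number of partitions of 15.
Pentagonal recurrence p(n) = p(n-1) + p(n-2) - p(n-5) - p(n-7) + p(n-12) + p(n-15) - ... gives p(0..14) = 1, 1, 2, 3, 5, 7, 11, 15, 22, 30, 42, 56, 77, 101, 135. p(15) = p(14) + p(13) - p(10) - p(8) + p(3) + p(0) = 135 + 101 - 42 - 22 + 3 + 1 = 176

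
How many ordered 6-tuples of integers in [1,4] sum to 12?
Coefficient of x^12 in (x + x² + ... + x^4)^6. By inclusion-exclusion on dice exceeding 4: Σ_j (-1)^j C(6,j)·C(12-1-4j, 5) = C(6,0)·C(11,5) - C(6,1)·C(7,5) = 1·462 - 6·21 = 336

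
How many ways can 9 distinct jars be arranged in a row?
9! = 362880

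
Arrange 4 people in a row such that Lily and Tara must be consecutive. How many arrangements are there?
Treat the 2 as one block: (4-2+1)! × 2! = 6 × 2 = 12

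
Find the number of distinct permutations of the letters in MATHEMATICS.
11! / (2! × 2! × 2! × 1! × 1! × 1! × 1! × 1!) = 4989600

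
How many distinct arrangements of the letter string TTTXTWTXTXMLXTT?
15! / (1! × 4! × 1! × 1! × 8!) = 1351350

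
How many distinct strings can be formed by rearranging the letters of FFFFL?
5! / (4! × 1!) = 5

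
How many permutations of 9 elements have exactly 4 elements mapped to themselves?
Choose the 4 fixed points C(9,4) = 126, derange the rest: !5 = Σ_{j=0}^{5} (-1)^j·5!/j! = 120 - 120 + 60 - 20 + 5 - 1 = 44. Product = 126 × 44 = 5544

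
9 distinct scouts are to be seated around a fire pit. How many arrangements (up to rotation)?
Circular: fix one position, arrange the rest. (9-1)! = 40320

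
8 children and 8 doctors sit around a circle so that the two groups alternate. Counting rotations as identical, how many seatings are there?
Fix one of the children: (8-1)! ways for the remaining children, × 8! ways for the doctors = 5040 × 40320 = 203212800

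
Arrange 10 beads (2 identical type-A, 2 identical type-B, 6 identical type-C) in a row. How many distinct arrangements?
10! / (2! × 2! × 6!) = 1260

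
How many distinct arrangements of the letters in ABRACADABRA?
11! / (5! × 2! × 2! × 1! × 1!) = 83160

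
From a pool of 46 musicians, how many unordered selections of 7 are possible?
C(46,7) = 46!/(7!×39!) = 53524680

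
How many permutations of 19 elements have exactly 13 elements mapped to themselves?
Choose the 13 fixed points C(19,13) = 27132, derange the rest: !6 = Σ_{j=0}^{6} (-1)^j·6!/j! = 720 - 720 + 360 - 120 + 30 - 6 + 1 = 265. Product = 27132 × 265 = 7189980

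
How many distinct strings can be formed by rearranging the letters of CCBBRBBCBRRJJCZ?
15! / (4! × 5! × 3! × 2! × 1!) = 37837800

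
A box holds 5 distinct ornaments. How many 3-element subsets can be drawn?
C(5,3) = 5!/(3!×2!) = 10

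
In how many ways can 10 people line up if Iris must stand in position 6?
Fix one position: (10-1)! = 362880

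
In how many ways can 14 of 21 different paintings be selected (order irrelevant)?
C(21,14) = 21!/(14!×7!) = 116280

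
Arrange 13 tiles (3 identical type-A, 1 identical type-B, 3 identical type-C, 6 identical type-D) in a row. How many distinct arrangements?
13! / (3! × 1! × 3! × 6!) = 240240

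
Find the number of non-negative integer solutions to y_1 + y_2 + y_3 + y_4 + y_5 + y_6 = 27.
C(27+6-1, 6-1) = C(32, 5) = 201376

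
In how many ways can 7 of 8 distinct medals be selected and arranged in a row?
P(8,7) = 8!/(8-7)! = 40320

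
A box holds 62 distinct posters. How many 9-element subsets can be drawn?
C(62,9) = 62!/(9!×53!) = 20286591270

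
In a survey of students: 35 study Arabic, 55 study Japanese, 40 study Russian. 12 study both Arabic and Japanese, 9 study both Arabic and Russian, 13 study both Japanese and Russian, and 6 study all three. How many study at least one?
|A∪B∪C| = 35+55+40-12-9-13+6 = 102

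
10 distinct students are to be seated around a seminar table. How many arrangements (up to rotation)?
Circular: fix one position, arrange the rest. (10-1)! = 362880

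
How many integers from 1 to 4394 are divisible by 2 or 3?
⌊4394/2⌋ + ⌊4394/3⌋ - ⌊4394/6⌋ = 2197 + 1464 - 732 = 2929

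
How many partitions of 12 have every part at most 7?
Let r_j(i) = number of partitions of i into parts ≤ j, for i = 0..12. r_1(i) = 1 for all i; r_j(i) = r_{j-1}(i) + r_j(i-j). Rows j = 2..7: ≤2: 1 1 2 2 3 3 4 4 5 5 6 6 7; ≤3: 1 1 2 3 4 5 7 8 10 12 14 16 19; ≤4: 1 1 2 3 5 6 9 11 15 18 23 27 34; ≤5: 1 1 2 3 5 7 10 13 18 23 30 37 47; ≤6: 1 1 2 3 5 7 11 14 20 26 35 44 58; ≤7: 1 1 2 3 5 7 11 15 21 28 38 49 65. r_7(12) = 65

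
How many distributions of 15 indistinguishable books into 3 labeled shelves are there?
C(15+3-1, 3-1) = C(17, 2) = 136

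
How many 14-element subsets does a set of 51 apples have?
C(51,14) = 51!/(14!×37!) = 1292706174900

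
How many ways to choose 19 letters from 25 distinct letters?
C(25,19) = 25!/(19!×6!) = 177100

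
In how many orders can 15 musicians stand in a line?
15! = 1307674368000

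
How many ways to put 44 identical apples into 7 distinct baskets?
C(44+7-1, 7-1) = C(50, 6) = 15890700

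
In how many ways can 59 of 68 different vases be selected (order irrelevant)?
C(68,59) = 68!/(59!×9!) = 49280065120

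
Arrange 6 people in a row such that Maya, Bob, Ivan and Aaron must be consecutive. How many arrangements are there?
Treat the 4 as one block: (6-4+1)! × 4! = 6 × 24 = 144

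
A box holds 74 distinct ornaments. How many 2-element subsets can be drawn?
C(74,2) = 74!/(2!×72!) = 2701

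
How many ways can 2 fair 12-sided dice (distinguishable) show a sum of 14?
Coefficient of x^14 in (x + x² + ... + x^12)^2. By inclusion-exclusion on dice exceeding 12: Σ_j (-1)^j C(2,j)·C(14-1-12j, 1) = C(2,0)·C(13,1) - C(2,1)·C(1,1) = 1·13 - 2·1 = 11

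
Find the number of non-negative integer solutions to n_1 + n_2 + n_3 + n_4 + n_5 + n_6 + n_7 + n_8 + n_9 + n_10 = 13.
C(13+10-1, 10-1) = C(22, 9) = 497420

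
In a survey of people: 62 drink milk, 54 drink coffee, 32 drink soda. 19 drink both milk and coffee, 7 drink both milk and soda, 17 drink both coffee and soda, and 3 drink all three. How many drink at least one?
|A∪B∪C| = 62+54+32-19-7-17+3 = 108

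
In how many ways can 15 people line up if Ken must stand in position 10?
Fix one position: (15-1)! = 87178291200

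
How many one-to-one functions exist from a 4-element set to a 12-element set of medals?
P(12,4) = 12!/(12-4)! = 11880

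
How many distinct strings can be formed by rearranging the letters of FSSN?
4! / (1! × 1! × 2!) = 12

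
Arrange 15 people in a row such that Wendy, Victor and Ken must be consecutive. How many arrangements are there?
Treat the 3 as one block: (15-3+1)! × 3! = 6227020800 × 6 = 37362124800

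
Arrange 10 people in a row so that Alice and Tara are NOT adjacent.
Total - adjacent = 10! - (10-1)!×2 = 3628800 - 725760 = 2903040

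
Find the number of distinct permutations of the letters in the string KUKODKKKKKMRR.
13! / (2! × 1! × 7! × 1! × 1! × 1!) = 617760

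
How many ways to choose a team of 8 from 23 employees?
C(23,8) = 23!/(8!×15!) = 490314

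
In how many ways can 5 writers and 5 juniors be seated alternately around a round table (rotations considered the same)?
Fix one of the writers: (5-1)! ways for the remaining writers, × 5! ways for the juniors = 24 × 120 = 2880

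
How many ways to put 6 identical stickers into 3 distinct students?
C(6+3-1, 3-1) = C(8, 2) = 28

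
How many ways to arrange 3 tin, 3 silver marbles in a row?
6! / (3! × 3!) = 20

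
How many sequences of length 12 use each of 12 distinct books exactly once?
12! = 479001600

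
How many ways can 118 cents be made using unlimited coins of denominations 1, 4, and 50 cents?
Coefficient of x^118 in 1/(1-x^1) · 1/(1-x^4) · 1/(1-x^50). Case on j = number of 50-cent coins (j = 0..2); remainder r = 118 - 50j is made from {1,4} in ⌊r/4⌋+1 ways. r = 118, 68, 18 → 30 + 18 + 5 = 53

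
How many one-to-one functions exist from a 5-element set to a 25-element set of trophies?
P(25,5) = 25!/(25-5)! = 6375600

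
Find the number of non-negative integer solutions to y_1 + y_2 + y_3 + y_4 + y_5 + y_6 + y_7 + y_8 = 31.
C(31+8-1, 8-1) = C(38, 7) = 12620256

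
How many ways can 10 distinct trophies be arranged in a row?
10! = 3628800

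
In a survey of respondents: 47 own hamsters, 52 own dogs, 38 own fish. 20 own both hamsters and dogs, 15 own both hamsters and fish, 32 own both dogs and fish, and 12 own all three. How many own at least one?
|A∪B∪C| = 47+52+38-20-15-32+12 = 82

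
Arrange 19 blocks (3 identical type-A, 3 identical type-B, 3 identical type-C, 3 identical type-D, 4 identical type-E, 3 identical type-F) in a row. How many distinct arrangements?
19! / (3! × 3! × 3! × 3! × 4! × 3!) = 651819168000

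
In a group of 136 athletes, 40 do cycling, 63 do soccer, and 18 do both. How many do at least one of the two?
|A∪B| = |A| + |B| - |A∩B| = 40 + 63 - 18 = 85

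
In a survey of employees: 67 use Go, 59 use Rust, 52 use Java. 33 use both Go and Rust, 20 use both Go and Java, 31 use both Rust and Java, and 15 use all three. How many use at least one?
|A∪B∪C| = 67+59+52-33-20-31+15 = 109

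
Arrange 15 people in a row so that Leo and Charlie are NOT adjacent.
Total - adjacent = 15! - (15-1)!×2 = 1307674368000 - 174356582400 = 1133317785600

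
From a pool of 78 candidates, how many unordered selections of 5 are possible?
C(78,5) = 78!/(5!×73!) = 21111090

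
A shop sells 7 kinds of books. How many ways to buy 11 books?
C(11+7-1, 7-1) = C(17, 6) = 12376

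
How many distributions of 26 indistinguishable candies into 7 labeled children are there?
C(26+7-1, 7-1) = C(32, 6) = 906192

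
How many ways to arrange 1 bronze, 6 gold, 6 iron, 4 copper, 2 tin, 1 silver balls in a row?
20! / (1! × 6! × 6! × 4! × 2! × 1!) = 97772875200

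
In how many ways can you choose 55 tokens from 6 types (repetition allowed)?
C(55+6-1, 6-1) = C(60, 5) = 5461512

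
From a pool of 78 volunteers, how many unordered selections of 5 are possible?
C(78,5) = 78!/(5!×73!) = 21111090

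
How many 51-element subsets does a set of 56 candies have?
C(56,51) = 56!/(51!×5!) = 3819816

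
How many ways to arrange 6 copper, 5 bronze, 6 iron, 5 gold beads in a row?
22! / (6! × 5! × 6! × 5!) = 150570227808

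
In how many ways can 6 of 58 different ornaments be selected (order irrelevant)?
C(58,6) = 58!/(6!×52!) = 40475358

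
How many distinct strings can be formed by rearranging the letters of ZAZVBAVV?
8! / (2! × 1! × 2! × 3!) = 1680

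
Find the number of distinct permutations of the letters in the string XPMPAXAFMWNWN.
13! / (2! × 1! × 2! × 2! × 2! × 2! × 2!) = 97297200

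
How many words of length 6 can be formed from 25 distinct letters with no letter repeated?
P(25,6) = 25!/(25-6)! = 127512000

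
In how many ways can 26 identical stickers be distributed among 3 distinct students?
C(26+3-1, 3-1) = C(28, 2) = 378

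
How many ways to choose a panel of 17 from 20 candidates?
C(20,17) = 20!/(17!×3!) = 1140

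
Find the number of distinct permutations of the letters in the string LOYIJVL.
7! / (2! × 1! × 1! × 1! × 1! × 1!) = 2520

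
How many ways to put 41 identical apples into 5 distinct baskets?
C(41+5-1, 5-1) = C(45, 4) = 148995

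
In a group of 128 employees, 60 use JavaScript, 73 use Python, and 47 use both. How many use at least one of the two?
|A∪B| = |A| + |B| - |A∩B| = 60 + 73 - 47 = 86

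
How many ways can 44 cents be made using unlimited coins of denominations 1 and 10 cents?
Coefficient of x^44 in 1/(1-x^1) · 1/(1-x^10). Use j coins of 10 for j = 0..⌊44/10⌋ = 4, the rest in 1s: 4 + 1 = 5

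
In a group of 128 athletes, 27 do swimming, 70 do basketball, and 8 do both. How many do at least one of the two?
|A∪B| = |A| + |B| - |A∩B| = 27 + 70 - 8 = 89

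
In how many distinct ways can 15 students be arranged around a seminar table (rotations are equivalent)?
Circular: fix one position, arrange the rest. (15-1)! = 87178291200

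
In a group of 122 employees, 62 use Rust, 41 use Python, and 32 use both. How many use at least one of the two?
|A∪B| = |A| + |B| - |A∩B| = 62 + 41 - 32 = 71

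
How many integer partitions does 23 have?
Pentagonal recurrence p(n) = p(n-1) + p(n-2) - p(n-5) - p(n-7) + p(n-12) + p(n-15) - ... gives p(0..22) = 1, 1, 2, 3, 5, 7, 11, 15, 22, 30, 42, 56, 77, 101, 135, 176, 231, 297, 385, 490, 627, 792, 1002. p(23) = p(22) + p(21) - p(18) - p(16) + p(11) + p(8) - p(1) = 1002 + 792 - 385 - 231 + 56 + 22 - 1 = 1255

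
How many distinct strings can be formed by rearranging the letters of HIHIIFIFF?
9! / (4! × 2! × 3!) = 1260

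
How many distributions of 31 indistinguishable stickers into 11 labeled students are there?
C(31+11-1, 11-1) = C(41, 10) = 1121099408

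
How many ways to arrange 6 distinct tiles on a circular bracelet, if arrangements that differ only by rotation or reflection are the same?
(6-1)!/2 = 120/2 = 60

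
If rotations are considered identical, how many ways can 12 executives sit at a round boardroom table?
Circular: fix one position, arrange the rest. (12-1)! = 39916800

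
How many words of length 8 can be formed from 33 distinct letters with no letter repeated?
P(33,8) = 33!/(33-8)! = 559809169920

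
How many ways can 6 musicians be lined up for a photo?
6! = 720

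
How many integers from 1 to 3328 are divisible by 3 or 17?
⌊3328/3⌋ + ⌊3328/17⌋ - ⌊3328/51⌋ = 1109 + 195 - 65 = 1239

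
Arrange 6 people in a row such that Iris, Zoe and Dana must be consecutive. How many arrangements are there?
Treat the 3 as one block: (6-3+1)! × 3! = 24 × 6 = 144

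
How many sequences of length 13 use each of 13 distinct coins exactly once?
13! = 6227020800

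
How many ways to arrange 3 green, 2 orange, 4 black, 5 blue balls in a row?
14! / (3! × 2! × 4! × 5!) = 2522520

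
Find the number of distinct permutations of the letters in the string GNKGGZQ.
7! / (1! × 1! × 3! × 1! × 1!) = 840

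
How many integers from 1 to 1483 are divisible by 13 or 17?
⌊1483/13⌋ + ⌊1483/17⌋ - ⌊1483/221⌋ = 114 + 87 - 6 = 195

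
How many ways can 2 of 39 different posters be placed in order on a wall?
P(39,2) = 39!/(39-2)! = 1482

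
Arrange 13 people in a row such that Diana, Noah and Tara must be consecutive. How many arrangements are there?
Treat the 3 as one block: (13-3+1)! × 3! = 39916800 × 6 = 239500800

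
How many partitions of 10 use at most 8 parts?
By conjugation, equals partitions of 10 into parts ≤ 8. Let r_j(i) = number of partitions of i into parts ≤ j, for i = 0..10. r_1(i) = 1 for all i; r_j(i) = r_{j-1}(i) + r_j(i-j). Rows j = 2..8: ≤2: 1 1 2 2 3 3 4 4 5 5 6; ≤3: 1 1 2 3 4 5 7 8 10 12 14; ≤4: 1 1 2 3 5 6 9 11 15 18 23; ≤5: 1 1 2 3 5 7 10 13 18 23 30; ≤6: 1 1 2 3 5 7 11 14 20 26 35; ≤7: 1 1 2 3 5 7 11 15 21 28 38; ≤8: 1 1 2 3 5 7 11 15 22 29 40. r_8(10) = 40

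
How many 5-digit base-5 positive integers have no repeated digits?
First digit: 4 choices (nonzero). Then descending: 4 × 4 × 3 × 2 × 1 = 96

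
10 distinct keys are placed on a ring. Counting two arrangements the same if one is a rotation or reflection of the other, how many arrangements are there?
(10-1)!/2 = 362880/2 = 181440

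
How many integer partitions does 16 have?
Pentagonal recurrence p(n) = p(n-1) + p(n-2) - p(n-5) - p(n-7) + p(n-12) + p(n-15) - ... gives p(0..15) = 1, 1, 2, 3, 5, 7, 11, 15, 22, 30, 42, 56, 77, 101, 135, 176. p(16) = p(15) + p(14) - p(11) - p(9) + p(4) + p(1) = 176 + 135 - 56 - 30 + 5 + 1 = 231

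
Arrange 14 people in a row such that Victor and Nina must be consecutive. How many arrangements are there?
Treat the 2 as one block: (14-2+1)! × 2! = 6227020800 × 2 = 12454041600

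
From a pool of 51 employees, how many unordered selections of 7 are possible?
C(51,7) = 51!/(7!×44!) = 115775100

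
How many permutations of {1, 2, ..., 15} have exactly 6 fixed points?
Choose the 6 fixed points C(15,6) = 5005, derange the rest: !9 = Σ_{j=0}^{9} (-1)^j·9!/j! = 362880 - 362880 + 181440 - 60480 + 15120 - 3024 + 504 - 72 + 9 - 1 = 133496. Product = 5005 × 133496 = 668147480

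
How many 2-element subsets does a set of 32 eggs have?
C(32,2) = 32!/(2!×30!) = 496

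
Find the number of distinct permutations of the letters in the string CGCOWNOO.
8! / (3! × 1! × 2! × 1! × 1!) = 3360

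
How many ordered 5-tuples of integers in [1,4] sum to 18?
Coefficient of x^18 in (x + x² + ... + x^4)^5. By inclusion-exclusion on dice exceeding 4: Σ_j (-1)^j C(5,j)·C(18-1-4j, 4) = C(5,0)·C(17,4) - C(5,1)·C(13,4) + C(5,2)·C(9,4) - C(5,3)·C(5,4) = 1·2380 - 5·715 + 10·126 - 10·5 = 15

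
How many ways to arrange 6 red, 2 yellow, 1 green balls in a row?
9! / (6! × 2! × 1!) = 252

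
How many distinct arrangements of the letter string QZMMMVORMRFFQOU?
15! / (2! × 2! × 2! × 1! × 1! × 1! × 4! × 2!) = 3405402000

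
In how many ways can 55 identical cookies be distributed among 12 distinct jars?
C(55+12-1, 12-1) = C(66, 11) = 1074082795968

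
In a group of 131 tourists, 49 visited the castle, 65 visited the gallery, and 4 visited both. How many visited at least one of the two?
|A∪B| = |A| + |B| - |A∩B| = 49 + 65 - 4 = 110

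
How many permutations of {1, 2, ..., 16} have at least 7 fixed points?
Exactly j fixed points: C(16,j)·!(16-j); sum over j ≥ 7 (derangement numbers via !m = (m-1)·(!(m-1) + !(m-2)): !0..!9 = 1, 0, 1, 2, 9, 44, 265, 1854, 14833, 133496). Σ_{j=7}^{16} C(16,j)·!(16-j) = C(16,7)·!9 + C(16,8)·!8 + C(16,9)·!7 + C(16,10)·!6 + C(16,11)·!5 + C(16,12)·!4 + C(16,13)·!3 + C(16,14)·!2 + C(16,15)·!1 + C(16,16)·!0 = 11440·133496 + 12870·14833 + 11440·1854 + 8008·265 + 4368·44 + 1820·9 + 560·2 + 120·1 + 16·0 + 1·1 = 1741636643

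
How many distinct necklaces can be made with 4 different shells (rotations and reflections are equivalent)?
(4-1)!/2 = 6/2 = 3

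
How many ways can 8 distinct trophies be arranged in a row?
8! = 40320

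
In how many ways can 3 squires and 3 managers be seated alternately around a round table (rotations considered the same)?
Fix one of the squires: (3-1)! ways for the remaining squires, × 3! ways for the managers = 2 × 6 = 12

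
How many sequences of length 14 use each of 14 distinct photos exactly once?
14! = 87178291200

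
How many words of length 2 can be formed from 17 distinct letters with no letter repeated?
P(17,2) = 17!/(17-2)! = 272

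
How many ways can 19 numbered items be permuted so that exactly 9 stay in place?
Choose the 9 fixed points C(19,9) = 92378, derange the rest: !10 = Σ_{j=0}^{10} (-1)^j·10!/j! = 3628800 - 3628800 + 1814400 - 604800 + 151200 - 30240 + 5040 - 720 + 90 - 10 + 1 = 1334961. Product = 92378 × 1334961 = 123321027258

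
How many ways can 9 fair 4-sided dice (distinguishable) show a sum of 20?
Coefficient of x^20 in (x + x² + ... + x^4)^9. By inclusion-exclusion on dice exceeding 4: Σ_j (-1)^j C(9,j)·C(20-1-4j, 8) = C(9,0)·C(19,8) - C(9,1)·C(15,8) + C(9,2)·C(11,8) = 1·75582 - 9·6435 + 36·165 = 23607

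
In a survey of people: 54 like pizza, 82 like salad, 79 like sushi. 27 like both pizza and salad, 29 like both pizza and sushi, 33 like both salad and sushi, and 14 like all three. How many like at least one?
|A∪B∪C| = 54+82+79-27-29-33+14 = 140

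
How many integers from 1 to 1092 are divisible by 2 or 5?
⌊1092/2⌋ + ⌊1092/5⌋ - ⌊1092/10⌋ = 546 + 218 - 109 = 655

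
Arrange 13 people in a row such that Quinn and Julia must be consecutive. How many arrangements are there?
Treat the 2 as one block: (13-2+1)! × 2! = 479001600 × 2 = 958003200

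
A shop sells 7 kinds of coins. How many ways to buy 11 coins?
C(11+7-1, 7-1) = C(17, 6) = 12376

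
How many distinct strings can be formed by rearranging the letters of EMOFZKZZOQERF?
13! / (3! × 2! × 1! × 1! × 1! × 2! × 2! × 1!) = 129729600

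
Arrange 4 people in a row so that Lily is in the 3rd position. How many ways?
Fix one position: (4-1)! = 6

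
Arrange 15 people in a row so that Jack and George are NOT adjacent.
Total - adjacent = 15! - (15-1)!×2 = 1307674368000 - 174356582400 = 1133317785600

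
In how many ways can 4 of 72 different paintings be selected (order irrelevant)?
C(72,4) = 72!/(4!×68!) = 1028790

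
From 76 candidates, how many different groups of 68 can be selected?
C(76,68) = 76!/(68!×8!) = 18855883575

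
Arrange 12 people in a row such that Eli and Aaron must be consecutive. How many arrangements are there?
Treat the 2 as one block: (12-2+1)! × 2! = 39916800 × 2 = 79833600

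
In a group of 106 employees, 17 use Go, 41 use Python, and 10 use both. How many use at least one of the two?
|A∪B| = |A| + |B| - |A∩B| = 17 + 41 - 10 = 48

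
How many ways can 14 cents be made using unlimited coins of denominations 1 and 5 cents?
Coefficient of x^14 in 1/(1-x^1) · 1/(1-x^5). Use j coins of 5 for j = 0..⌊14/5⌋ = 2, the rest in 1s: 2 + 1 = 3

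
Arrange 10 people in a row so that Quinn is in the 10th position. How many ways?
Fix one position: (10-1)! = 362880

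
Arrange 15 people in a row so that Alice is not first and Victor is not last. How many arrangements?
By inclusion-exclusion: 15! - 2×(15-1)! + (15-2)! = 1307674368000 - 174356582400 + 6227020800 = 1139544806400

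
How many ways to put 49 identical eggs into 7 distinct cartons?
C(49+7-1, 7-1) = C(55, 6) = 28989675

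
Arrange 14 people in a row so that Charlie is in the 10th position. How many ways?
Fix one position: (14-1)! = 6227020800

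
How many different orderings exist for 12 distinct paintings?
12! = 479001600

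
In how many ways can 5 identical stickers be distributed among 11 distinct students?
C(5+11-1, 11-1) = C(15, 10) = 3003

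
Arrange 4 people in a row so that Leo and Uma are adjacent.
Treat as block: (4-1)! × 2! = 6 × 2 = 12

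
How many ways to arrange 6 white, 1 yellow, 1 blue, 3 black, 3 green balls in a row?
14! / (6! × 1! × 1! × 3! × 3!) = 3363360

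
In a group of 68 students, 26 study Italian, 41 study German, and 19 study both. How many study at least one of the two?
|A∪B| = |A| + |B| - |A∩B| = 26 + 41 - 19 = 48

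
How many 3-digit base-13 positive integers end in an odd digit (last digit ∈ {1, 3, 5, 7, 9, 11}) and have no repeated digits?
Last∈{1,3,5,7,9,11}. Last=0: 0. Last nonzero: 6×11×P(11,1) = 726. Total = 726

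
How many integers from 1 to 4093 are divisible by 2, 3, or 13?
⌊4093/2⌋+⌊4093/3⌋+⌊4093/13⌋ - ⌊4093/6⌋-⌊4093/26⌋-⌊4093/39⌋ + ⌊4093/78⌋ = 2046+1364+314 - 682-157-104 + 52 = 2833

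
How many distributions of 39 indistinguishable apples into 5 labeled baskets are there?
C(39+5-1, 5-1) = C(43, 4) = 123410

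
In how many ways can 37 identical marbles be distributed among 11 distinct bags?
C(37+11-1, 11-1) = C(47, 10) = 5178066751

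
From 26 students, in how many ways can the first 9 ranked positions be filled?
P(26,9) = 26!/(26-9)! = 1133836704000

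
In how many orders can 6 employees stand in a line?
6! = 720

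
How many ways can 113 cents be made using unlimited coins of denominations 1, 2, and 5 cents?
Coefficient of x^113 in 1/(1-x^1) · 1/(1-x^2) · 1/(1-x^5). Case on j = number of 5-cent coins (j = 0..22); remainder r = 113 - 5j is made from {1,2} in ⌊r/2⌋+1 ways. r = 113, 108, 103, 98, 93, 88, 83, 78, 73, 68, 63, 58, 53, 48, 43, 38, 33, 28, 23, 18, 13, 8, 3 → 57 + 55 + 52 + 50 + 47 + 45 + 42 + 40 + 37 + 35 + 32 + 30 + 27 + 25 + 22 + 20 + 17 + 15 + 12 + 10 + 7 + 5 + 2 = 684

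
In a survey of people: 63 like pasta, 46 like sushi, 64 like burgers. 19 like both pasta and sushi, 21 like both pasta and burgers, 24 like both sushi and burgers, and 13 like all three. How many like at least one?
|A∪B∪C| = 63+46+64-19-21-24+13 = 122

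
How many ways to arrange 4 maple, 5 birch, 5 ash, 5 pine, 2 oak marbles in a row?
21! / (4! × 5! × 5! × 5! × 2!) = 615969113760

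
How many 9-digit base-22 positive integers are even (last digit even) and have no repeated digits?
Last∈{0,2,4,6,8,10,12,14,16,18,20}. Last=0: 8204716800. Last nonzero: 10×20×P(20,7) = 78140160000. Total = 86344876800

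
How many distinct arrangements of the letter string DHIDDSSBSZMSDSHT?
16! / (1! × 2! × 1! × 1! × 1! × 4! × 5! × 1!) = 3632428800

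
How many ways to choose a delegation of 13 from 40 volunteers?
C(40,13) = 40!/(13!×27!) = 12033222880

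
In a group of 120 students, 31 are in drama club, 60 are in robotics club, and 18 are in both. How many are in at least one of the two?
|A∪B| = |A| + |B| - |A∩B| = 31 + 60 - 18 = 73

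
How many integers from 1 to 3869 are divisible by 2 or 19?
⌊3869/2⌋ + ⌊3869/19⌋ - ⌊3869/38⌋ = 1934 + 203 - 101 = 2036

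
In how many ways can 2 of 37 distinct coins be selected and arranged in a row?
P(37,2) = 37!/(37-2)! = 1332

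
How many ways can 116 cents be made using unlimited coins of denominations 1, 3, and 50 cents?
Coefficient of x^116 in 1/(1-x^1) · 1/(1-x^3) · 1/(1-x^50). Case on j = number of 50-cent coins (j = 0..2); remainder r = 116 - 50j is made from {1,3} in ⌊r/3⌋+1 ways. r = 116, 66, 16 → 39 + 23 + 6 = 68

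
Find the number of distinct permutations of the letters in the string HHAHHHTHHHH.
11! / (1! × 1! × 9!) = 110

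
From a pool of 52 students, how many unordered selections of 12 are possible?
C(52,12) = 52!/(12!×40!) = 206379406870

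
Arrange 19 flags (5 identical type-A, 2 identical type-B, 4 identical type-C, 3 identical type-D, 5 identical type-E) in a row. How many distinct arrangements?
19! / (5! × 2! × 4! × 3! × 5!) = 29331862560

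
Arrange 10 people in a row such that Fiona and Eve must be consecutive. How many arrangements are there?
Treat the 2 as one block: (10-2+1)! × 2! = 362880 × 2 = 725760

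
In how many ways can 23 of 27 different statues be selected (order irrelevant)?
C(27,23) = 27!/(23!×4!) = 17550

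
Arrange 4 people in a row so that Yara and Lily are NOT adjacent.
Total - adjacent = 4! - (4-1)!×2 = 24 - 12 = 12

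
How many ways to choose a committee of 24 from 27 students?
C(27,24) = 27!/(24!×3!) = 2925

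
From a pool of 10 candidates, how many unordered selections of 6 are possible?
C(10,6) = 10!/(6!×4!) = 210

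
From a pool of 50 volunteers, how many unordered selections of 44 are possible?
C(50,44) = 50!/(44!×6!) = 15890700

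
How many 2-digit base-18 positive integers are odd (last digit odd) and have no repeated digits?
Last∈{1,3,5,7,9,11,13,15,17}. Last=0: 0. Last nonzero: 9×16×P(16,0) = 144. Total = 144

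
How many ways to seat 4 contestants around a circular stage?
Circular: fix one position, arrange the rest. (4-1)! = 6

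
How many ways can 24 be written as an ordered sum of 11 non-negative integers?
C(24+11-1, 11-1) = C(34, 10) = 131128140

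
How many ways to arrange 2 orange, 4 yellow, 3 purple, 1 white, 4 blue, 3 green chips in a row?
17! / (2! × 4! × 3! × 1! × 4! × 3!) = 8576568000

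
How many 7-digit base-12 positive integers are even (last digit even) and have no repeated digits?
Last∈{0,2,4,6,8,10}. Last=0: 332640. Last nonzero: 5×10×P(10,5) = 1512000. Total = 1844640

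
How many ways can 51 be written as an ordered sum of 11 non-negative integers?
C(51+11-1, 11-1) = C(61, 10) = 90177170226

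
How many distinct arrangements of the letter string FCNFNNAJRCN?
11! / (2! × 1! × 1! × 4! × 2! × 1!) = 415800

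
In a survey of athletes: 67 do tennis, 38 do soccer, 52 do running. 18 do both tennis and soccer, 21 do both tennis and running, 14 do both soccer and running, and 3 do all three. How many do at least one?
|A∪B∪C| = 67+38+52-18-21-14+3 = 107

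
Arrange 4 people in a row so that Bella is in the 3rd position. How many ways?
Fix one position: (4-1)! = 6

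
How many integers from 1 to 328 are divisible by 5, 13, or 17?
⌊328/5⌋+⌊328/13⌋+⌊328/17⌋ - ⌊328/65⌋-⌊328/85⌋-⌊328/221⌋ + ⌊328/1105⌋ = 65+25+19 - 5-3-1 + 0 = 100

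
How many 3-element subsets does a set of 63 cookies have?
C(63,3) = 63!/(3!×60!) = 39711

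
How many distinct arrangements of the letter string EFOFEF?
6! / (2! × 1! × 3!) = 60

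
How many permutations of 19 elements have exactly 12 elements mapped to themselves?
Choose the 12 fixed points C(19,12) = 50388, derange the rest: !7 = Σ_{j=0}^{7} (-1)^j·7!/j! = 5040 - 5040 + 2520 - 840 + 210 - 42 + 7 - 1 = 1854. Product = 50388 × 1854 = 93419352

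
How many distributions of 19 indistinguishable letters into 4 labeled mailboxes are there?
C(19+4-1, 4-1) = C(22, 3) = 1540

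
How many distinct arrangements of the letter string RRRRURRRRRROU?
13! / (1! × 2! × 10!) = 858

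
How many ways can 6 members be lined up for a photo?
6! = 720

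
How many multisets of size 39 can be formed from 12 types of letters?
C(39+12-1, 12-1) = C(50, 11) = 37353738800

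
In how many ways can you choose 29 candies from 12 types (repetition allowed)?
C(29+12-1, 12-1) = C(40, 11) = 2311801440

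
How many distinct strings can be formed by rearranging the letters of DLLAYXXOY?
9! / (1! × 2! × 1! × 1! × 2! × 2!) = 45360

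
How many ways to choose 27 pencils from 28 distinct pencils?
C(28,27) = 28!/(27!×1!) = 28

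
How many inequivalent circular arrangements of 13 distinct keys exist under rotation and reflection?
(13-1)!/2 = 479001600/2 = 239500800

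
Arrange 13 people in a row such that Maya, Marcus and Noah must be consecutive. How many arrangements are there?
Treat the 3 as one block: (13-3+1)! × 3! = 39916800 × 6 = 239500800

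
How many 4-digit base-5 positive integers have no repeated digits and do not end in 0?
Last digit: 4 nonzero choices. First digit: 3 (nonzero, ≠last). Middle 2: P(3,2) = 6. Total = 72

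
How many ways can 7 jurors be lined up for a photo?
7! = 5040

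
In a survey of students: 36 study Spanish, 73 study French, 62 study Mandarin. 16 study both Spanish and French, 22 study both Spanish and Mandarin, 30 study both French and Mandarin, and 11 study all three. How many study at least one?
|A∪B∪C| = 36+73+62-16-22-30+11 = 114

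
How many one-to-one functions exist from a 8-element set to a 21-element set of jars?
P(21,8) = 21!/(21-8)! = 8204716800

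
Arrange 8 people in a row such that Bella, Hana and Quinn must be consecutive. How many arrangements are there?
Treat the 3 as one block: (8-3+1)! × 3! = 720 × 6 = 4320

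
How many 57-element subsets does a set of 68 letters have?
C(68,57) = 68!/(57!×11!) = 1533058025824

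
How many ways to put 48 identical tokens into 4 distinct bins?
C(48+4-1, 4-1) = C(51, 3) = 20825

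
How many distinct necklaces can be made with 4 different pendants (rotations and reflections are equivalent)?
(4-1)!/2 = 6/2 = 3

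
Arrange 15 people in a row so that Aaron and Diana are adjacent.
Treat as block: (15-1)! × 2! = 87178291200 × 2 = 174356582400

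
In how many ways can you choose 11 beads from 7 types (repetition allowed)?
C(11+7-1, 7-1) = C(17, 6) = 12376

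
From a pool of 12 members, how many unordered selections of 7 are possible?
C(12,7) = 12!/(7!×5!) = 792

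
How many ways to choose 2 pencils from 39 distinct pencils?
C(39,2) = 39!/(2!×37!) = 741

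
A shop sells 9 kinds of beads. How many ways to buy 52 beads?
C(52+9-1, 9-1) = C(60, 8) = 2558620845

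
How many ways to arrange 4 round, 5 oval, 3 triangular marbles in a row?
12! / (4! × 5! × 3!) = 27720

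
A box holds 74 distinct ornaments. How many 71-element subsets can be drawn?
C(74,71) = 74!/(71!×3!) = 64824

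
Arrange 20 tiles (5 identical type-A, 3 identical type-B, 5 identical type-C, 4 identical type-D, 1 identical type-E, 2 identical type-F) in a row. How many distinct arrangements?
20! / (5! × 3! × 5! × 4! × 1! × 2!) = 586637251200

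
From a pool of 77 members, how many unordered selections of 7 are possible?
C(77,7) = 77!/(7!×70!) = 2404808340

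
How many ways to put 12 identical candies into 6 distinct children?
C(12+6-1, 6-1) = C(17, 5) = 6188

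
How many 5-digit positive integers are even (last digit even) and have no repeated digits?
Last∈{0,2,4,6,8}. Last=0: 3024. Last nonzero: 4×8×P(8,3) = 10752. Total = 13776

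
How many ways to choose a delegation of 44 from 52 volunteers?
C(52,44) = 52!/(44!×8!) = 752538150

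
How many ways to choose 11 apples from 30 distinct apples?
C(30,11) = 30!/(11!×19!) = 54627300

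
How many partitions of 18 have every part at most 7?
Let r_j(i) = number of partitions of i into parts ≤ j, for i = 0..18. r_1(i) = 1 for all i; r_j(i) = r_{j-1}(i) + r_j(i-j). Rows j = 2..7: ≤2: 1 1 2 2 3 3 4 4 5 5 6 6 7 7 8 8 9 9 10; ≤3: 1 1 2 3 4 5 7 8 10 12 14 16 19 21 24 27 30 33 37; ≤4: 1 1 2 3 5 6 9 11 15 18 23 27 34 39 47 54 64 72 84; ≤5: 1 1 2 3 5 7 10 13 18 23 30 37 47 57 70 84 101 119 141; ≤6: 1 1 2 3 5 7 11 14 20 26 35 44 58 71 90 110 136 163 199; ≤7: 1 1 2 3 5 7 11 15 21 28 38 49 65 82 105 131 164 201 248. r_7(18) = 248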